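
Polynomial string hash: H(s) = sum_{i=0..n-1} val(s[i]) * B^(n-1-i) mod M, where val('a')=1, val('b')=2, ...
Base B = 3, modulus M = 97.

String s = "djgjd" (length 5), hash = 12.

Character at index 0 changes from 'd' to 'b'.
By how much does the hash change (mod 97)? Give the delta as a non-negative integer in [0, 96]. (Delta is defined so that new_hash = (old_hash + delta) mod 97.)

Delta formula: (val(new) - val(old)) * B^(n-1-k) mod M
  val('b') - val('d') = 2 - 4 = -2
  B^(n-1-k) = 3^4 mod 97 = 81
  Delta = -2 * 81 mod 97 = 32

Answer: 32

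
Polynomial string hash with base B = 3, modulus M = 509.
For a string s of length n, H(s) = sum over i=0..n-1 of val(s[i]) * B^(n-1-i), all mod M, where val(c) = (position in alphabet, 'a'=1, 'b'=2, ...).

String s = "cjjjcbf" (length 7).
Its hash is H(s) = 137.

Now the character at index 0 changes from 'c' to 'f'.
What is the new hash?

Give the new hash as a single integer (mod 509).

val('c') = 3, val('f') = 6
Position k = 0, exponent = n-1-k = 6
B^6 mod M = 3^6 mod 509 = 220
Delta = (6 - 3) * 220 mod 509 = 151
New hash = (137 + 151) mod 509 = 288

Answer: 288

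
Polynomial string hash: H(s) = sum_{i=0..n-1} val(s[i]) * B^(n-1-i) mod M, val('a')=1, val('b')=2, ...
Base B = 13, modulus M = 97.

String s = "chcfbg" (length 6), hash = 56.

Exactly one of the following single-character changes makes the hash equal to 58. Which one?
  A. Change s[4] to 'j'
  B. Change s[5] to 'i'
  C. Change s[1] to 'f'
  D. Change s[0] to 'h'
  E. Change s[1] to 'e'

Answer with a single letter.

Option A: s[4]='b'->'j', delta=(10-2)*13^1 mod 97 = 7, hash=56+7 mod 97 = 63
Option B: s[5]='g'->'i', delta=(9-7)*13^0 mod 97 = 2, hash=56+2 mod 97 = 58 <-- target
Option C: s[1]='h'->'f', delta=(6-8)*13^4 mod 97 = 11, hash=56+11 mod 97 = 67
Option D: s[0]='c'->'h', delta=(8-3)*13^5 mod 97 = 79, hash=56+79 mod 97 = 38
Option E: s[1]='h'->'e', delta=(5-8)*13^4 mod 97 = 65, hash=56+65 mod 97 = 24

Answer: B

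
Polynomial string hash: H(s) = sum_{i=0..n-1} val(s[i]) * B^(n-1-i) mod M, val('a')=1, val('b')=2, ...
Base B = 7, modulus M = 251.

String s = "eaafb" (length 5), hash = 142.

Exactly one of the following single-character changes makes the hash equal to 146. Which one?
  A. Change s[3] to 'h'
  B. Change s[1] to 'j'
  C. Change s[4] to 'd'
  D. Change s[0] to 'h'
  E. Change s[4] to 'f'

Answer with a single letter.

Option A: s[3]='f'->'h', delta=(8-6)*7^1 mod 251 = 14, hash=142+14 mod 251 = 156
Option B: s[1]='a'->'j', delta=(10-1)*7^3 mod 251 = 75, hash=142+75 mod 251 = 217
Option C: s[4]='b'->'d', delta=(4-2)*7^0 mod 251 = 2, hash=142+2 mod 251 = 144
Option D: s[0]='e'->'h', delta=(8-5)*7^4 mod 251 = 175, hash=142+175 mod 251 = 66
Option E: s[4]='b'->'f', delta=(6-2)*7^0 mod 251 = 4, hash=142+4 mod 251 = 146 <-- target

Answer: E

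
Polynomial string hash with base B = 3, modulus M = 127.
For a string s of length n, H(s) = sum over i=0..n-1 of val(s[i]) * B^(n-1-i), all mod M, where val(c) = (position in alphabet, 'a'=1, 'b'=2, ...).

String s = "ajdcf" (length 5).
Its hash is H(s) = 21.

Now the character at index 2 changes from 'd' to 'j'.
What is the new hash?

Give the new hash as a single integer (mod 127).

val('d') = 4, val('j') = 10
Position k = 2, exponent = n-1-k = 2
B^2 mod M = 3^2 mod 127 = 9
Delta = (10 - 4) * 9 mod 127 = 54
New hash = (21 + 54) mod 127 = 75

Answer: 75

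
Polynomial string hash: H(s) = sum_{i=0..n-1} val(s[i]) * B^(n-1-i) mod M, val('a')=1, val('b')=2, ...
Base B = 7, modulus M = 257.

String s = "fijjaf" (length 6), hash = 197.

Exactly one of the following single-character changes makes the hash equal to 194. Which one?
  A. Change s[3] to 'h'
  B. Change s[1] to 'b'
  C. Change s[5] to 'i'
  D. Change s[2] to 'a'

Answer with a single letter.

Option A: s[3]='j'->'h', delta=(8-10)*7^2 mod 257 = 159, hash=197+159 mod 257 = 99
Option B: s[1]='i'->'b', delta=(2-9)*7^4 mod 257 = 155, hash=197+155 mod 257 = 95
Option C: s[5]='f'->'i', delta=(9-6)*7^0 mod 257 = 3, hash=197+3 mod 257 = 200
Option D: s[2]='j'->'a', delta=(1-10)*7^3 mod 257 = 254, hash=197+254 mod 257 = 194 <-- target

Answer: D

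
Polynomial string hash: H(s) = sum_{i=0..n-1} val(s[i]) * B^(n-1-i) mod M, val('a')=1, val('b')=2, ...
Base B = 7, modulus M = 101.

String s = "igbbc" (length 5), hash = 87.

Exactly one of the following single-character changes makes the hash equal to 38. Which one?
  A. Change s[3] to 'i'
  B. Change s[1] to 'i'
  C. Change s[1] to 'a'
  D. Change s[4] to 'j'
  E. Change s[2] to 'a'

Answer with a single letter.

Option A: s[3]='b'->'i', delta=(9-2)*7^1 mod 101 = 49, hash=87+49 mod 101 = 35
Option B: s[1]='g'->'i', delta=(9-7)*7^3 mod 101 = 80, hash=87+80 mod 101 = 66
Option C: s[1]='g'->'a', delta=(1-7)*7^3 mod 101 = 63, hash=87+63 mod 101 = 49
Option D: s[4]='c'->'j', delta=(10-3)*7^0 mod 101 = 7, hash=87+7 mod 101 = 94
Option E: s[2]='b'->'a', delta=(1-2)*7^2 mod 101 = 52, hash=87+52 mod 101 = 38 <-- target

Answer: E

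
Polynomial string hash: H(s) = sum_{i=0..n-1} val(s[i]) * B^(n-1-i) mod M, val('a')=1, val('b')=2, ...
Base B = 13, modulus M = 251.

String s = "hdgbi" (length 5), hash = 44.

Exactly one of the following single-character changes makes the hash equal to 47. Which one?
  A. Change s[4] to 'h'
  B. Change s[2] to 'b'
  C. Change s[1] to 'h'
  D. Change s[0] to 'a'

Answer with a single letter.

Option A: s[4]='i'->'h', delta=(8-9)*13^0 mod 251 = 250, hash=44+250 mod 251 = 43
Option B: s[2]='g'->'b', delta=(2-7)*13^2 mod 251 = 159, hash=44+159 mod 251 = 203
Option C: s[1]='d'->'h', delta=(8-4)*13^3 mod 251 = 3, hash=44+3 mod 251 = 47 <-- target
Option D: s[0]='h'->'a', delta=(1-8)*13^4 mod 251 = 120, hash=44+120 mod 251 = 164

Answer: C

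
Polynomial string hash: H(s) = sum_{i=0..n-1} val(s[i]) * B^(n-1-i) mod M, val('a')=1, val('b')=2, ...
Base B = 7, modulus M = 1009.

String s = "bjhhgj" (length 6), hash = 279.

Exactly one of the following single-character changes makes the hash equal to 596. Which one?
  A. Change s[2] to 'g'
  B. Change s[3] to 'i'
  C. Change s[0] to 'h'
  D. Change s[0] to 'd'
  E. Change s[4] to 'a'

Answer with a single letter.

Answer: D

Derivation:
Option A: s[2]='h'->'g', delta=(7-8)*7^3 mod 1009 = 666, hash=279+666 mod 1009 = 945
Option B: s[3]='h'->'i', delta=(9-8)*7^2 mod 1009 = 49, hash=279+49 mod 1009 = 328
Option C: s[0]='b'->'h', delta=(8-2)*7^5 mod 1009 = 951, hash=279+951 mod 1009 = 221
Option D: s[0]='b'->'d', delta=(4-2)*7^5 mod 1009 = 317, hash=279+317 mod 1009 = 596 <-- target
Option E: s[4]='g'->'a', delta=(1-7)*7^1 mod 1009 = 967, hash=279+967 mod 1009 = 237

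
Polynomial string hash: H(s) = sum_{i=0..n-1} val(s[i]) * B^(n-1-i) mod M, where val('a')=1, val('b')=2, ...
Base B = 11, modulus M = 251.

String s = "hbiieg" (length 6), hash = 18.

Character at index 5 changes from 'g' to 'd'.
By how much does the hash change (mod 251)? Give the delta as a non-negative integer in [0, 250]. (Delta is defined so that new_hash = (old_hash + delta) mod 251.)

Delta formula: (val(new) - val(old)) * B^(n-1-k) mod M
  val('d') - val('g') = 4 - 7 = -3
  B^(n-1-k) = 11^0 mod 251 = 1
  Delta = -3 * 1 mod 251 = 248

Answer: 248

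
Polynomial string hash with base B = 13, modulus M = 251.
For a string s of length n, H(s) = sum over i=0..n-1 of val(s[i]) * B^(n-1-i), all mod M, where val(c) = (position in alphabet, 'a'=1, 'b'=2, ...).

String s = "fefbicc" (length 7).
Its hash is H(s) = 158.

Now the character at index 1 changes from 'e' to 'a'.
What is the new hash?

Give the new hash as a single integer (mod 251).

Answer: 153

Derivation:
val('e') = 5, val('a') = 1
Position k = 1, exponent = n-1-k = 5
B^5 mod M = 13^5 mod 251 = 64
Delta = (1 - 5) * 64 mod 251 = 246
New hash = (158 + 246) mod 251 = 153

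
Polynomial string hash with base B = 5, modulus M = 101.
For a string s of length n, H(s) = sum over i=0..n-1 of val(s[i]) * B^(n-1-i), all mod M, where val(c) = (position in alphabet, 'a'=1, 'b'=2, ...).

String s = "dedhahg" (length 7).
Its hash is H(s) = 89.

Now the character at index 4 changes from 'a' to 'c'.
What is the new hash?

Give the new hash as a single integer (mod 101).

val('a') = 1, val('c') = 3
Position k = 4, exponent = n-1-k = 2
B^2 mod M = 5^2 mod 101 = 25
Delta = (3 - 1) * 25 mod 101 = 50
New hash = (89 + 50) mod 101 = 38

Answer: 38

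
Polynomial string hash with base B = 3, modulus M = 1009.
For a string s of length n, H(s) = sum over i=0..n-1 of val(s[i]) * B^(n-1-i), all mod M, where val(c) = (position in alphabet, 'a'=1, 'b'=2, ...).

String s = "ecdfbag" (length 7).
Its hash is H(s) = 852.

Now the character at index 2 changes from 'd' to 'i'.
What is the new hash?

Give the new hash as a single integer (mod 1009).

Answer: 248

Derivation:
val('d') = 4, val('i') = 9
Position k = 2, exponent = n-1-k = 4
B^4 mod M = 3^4 mod 1009 = 81
Delta = (9 - 4) * 81 mod 1009 = 405
New hash = (852 + 405) mod 1009 = 248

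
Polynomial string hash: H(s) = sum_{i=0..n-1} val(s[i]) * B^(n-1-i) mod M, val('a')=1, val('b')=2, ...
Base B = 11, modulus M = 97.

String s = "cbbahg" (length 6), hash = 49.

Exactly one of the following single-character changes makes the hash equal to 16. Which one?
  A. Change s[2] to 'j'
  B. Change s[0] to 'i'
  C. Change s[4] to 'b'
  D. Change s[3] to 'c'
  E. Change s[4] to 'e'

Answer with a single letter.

Option A: s[2]='b'->'j', delta=(10-2)*11^3 mod 97 = 75, hash=49+75 mod 97 = 27
Option B: s[0]='c'->'i', delta=(9-3)*11^5 mod 97 = 89, hash=49+89 mod 97 = 41
Option C: s[4]='h'->'b', delta=(2-8)*11^1 mod 97 = 31, hash=49+31 mod 97 = 80
Option D: s[3]='a'->'c', delta=(3-1)*11^2 mod 97 = 48, hash=49+48 mod 97 = 0
Option E: s[4]='h'->'e', delta=(5-8)*11^1 mod 97 = 64, hash=49+64 mod 97 = 16 <-- target

Answer: E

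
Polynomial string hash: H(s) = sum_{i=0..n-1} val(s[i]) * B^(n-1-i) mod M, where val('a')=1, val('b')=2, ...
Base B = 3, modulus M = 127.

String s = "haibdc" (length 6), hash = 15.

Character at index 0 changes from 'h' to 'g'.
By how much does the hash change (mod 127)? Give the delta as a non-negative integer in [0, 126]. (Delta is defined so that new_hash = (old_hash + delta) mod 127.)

Answer: 11

Derivation:
Delta formula: (val(new) - val(old)) * B^(n-1-k) mod M
  val('g') - val('h') = 7 - 8 = -1
  B^(n-1-k) = 3^5 mod 127 = 116
  Delta = -1 * 116 mod 127 = 11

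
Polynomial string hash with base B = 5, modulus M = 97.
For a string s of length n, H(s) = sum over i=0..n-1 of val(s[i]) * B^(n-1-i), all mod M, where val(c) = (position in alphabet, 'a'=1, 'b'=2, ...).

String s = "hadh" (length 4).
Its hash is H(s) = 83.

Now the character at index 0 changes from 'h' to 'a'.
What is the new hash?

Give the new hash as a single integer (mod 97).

val('h') = 8, val('a') = 1
Position k = 0, exponent = n-1-k = 3
B^3 mod M = 5^3 mod 97 = 28
Delta = (1 - 8) * 28 mod 97 = 95
New hash = (83 + 95) mod 97 = 81

Answer: 81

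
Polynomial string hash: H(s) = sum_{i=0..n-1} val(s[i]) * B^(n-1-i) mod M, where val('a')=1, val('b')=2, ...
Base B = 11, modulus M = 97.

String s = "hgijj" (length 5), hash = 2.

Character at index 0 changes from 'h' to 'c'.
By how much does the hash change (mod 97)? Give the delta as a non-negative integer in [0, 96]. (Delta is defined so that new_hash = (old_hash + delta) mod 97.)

Answer: 30

Derivation:
Delta formula: (val(new) - val(old)) * B^(n-1-k) mod M
  val('c') - val('h') = 3 - 8 = -5
  B^(n-1-k) = 11^4 mod 97 = 91
  Delta = -5 * 91 mod 97 = 30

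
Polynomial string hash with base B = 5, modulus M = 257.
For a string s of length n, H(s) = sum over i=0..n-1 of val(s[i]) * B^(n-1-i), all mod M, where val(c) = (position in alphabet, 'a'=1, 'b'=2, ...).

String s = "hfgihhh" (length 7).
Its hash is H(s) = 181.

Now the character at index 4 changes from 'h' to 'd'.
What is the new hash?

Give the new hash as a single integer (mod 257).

Answer: 81

Derivation:
val('h') = 8, val('d') = 4
Position k = 4, exponent = n-1-k = 2
B^2 mod M = 5^2 mod 257 = 25
Delta = (4 - 8) * 25 mod 257 = 157
New hash = (181 + 157) mod 257 = 81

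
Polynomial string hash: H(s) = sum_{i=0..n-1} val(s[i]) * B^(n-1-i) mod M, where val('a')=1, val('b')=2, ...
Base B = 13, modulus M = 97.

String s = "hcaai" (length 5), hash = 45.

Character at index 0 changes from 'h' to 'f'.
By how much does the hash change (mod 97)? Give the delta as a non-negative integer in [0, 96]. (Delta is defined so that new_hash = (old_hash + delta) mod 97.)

Delta formula: (val(new) - val(old)) * B^(n-1-k) mod M
  val('f') - val('h') = 6 - 8 = -2
  B^(n-1-k) = 13^4 mod 97 = 43
  Delta = -2 * 43 mod 97 = 11

Answer: 11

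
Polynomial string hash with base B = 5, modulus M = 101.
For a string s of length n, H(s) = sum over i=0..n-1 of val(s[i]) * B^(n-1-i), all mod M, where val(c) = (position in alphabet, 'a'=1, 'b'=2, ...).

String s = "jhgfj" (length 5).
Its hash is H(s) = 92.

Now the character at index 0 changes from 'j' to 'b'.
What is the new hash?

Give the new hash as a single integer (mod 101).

Answer: 41

Derivation:
val('j') = 10, val('b') = 2
Position k = 0, exponent = n-1-k = 4
B^4 mod M = 5^4 mod 101 = 19
Delta = (2 - 10) * 19 mod 101 = 50
New hash = (92 + 50) mod 101 = 41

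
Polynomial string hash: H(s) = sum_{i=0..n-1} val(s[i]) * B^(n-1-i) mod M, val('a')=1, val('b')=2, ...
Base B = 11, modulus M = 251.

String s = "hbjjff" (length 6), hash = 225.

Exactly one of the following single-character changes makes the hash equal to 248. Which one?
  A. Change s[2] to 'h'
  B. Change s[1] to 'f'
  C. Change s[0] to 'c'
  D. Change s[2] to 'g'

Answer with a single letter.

Option A: s[2]='j'->'h', delta=(8-10)*11^3 mod 251 = 99, hash=225+99 mod 251 = 73
Option B: s[1]='b'->'f', delta=(6-2)*11^4 mod 251 = 81, hash=225+81 mod 251 = 55
Option C: s[0]='h'->'c', delta=(3-8)*11^5 mod 251 = 204, hash=225+204 mod 251 = 178
Option D: s[2]='j'->'g', delta=(7-10)*11^3 mod 251 = 23, hash=225+23 mod 251 = 248 <-- target

Answer: D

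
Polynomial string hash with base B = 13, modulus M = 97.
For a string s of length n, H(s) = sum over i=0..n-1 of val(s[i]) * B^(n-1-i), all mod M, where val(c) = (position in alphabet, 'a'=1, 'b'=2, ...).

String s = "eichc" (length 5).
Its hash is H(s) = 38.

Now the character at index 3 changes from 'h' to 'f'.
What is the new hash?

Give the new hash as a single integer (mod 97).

Answer: 12

Derivation:
val('h') = 8, val('f') = 6
Position k = 3, exponent = n-1-k = 1
B^1 mod M = 13^1 mod 97 = 13
Delta = (6 - 8) * 13 mod 97 = 71
New hash = (38 + 71) mod 97 = 12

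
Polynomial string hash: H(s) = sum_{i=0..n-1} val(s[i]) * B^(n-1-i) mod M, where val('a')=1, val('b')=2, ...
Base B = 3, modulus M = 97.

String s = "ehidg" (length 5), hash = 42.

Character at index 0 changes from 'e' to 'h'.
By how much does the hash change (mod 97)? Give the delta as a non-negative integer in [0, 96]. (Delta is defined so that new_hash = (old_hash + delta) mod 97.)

Delta formula: (val(new) - val(old)) * B^(n-1-k) mod M
  val('h') - val('e') = 8 - 5 = 3
  B^(n-1-k) = 3^4 mod 97 = 81
  Delta = 3 * 81 mod 97 = 49

Answer: 49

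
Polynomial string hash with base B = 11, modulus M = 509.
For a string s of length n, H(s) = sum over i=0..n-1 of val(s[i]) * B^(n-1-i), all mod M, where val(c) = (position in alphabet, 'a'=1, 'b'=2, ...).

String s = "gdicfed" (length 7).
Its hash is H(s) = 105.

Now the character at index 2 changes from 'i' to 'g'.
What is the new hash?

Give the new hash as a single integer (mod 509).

Answer: 345

Derivation:
val('i') = 9, val('g') = 7
Position k = 2, exponent = n-1-k = 4
B^4 mod M = 11^4 mod 509 = 389
Delta = (7 - 9) * 389 mod 509 = 240
New hash = (105 + 240) mod 509 = 345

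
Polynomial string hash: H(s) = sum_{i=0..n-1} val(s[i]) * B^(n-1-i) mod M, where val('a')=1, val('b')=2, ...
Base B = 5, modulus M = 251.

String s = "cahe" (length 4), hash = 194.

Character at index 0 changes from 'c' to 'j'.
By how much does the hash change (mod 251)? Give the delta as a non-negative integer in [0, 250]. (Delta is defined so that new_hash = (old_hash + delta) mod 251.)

Answer: 122

Derivation:
Delta formula: (val(new) - val(old)) * B^(n-1-k) mod M
  val('j') - val('c') = 10 - 3 = 7
  B^(n-1-k) = 5^3 mod 251 = 125
  Delta = 7 * 125 mod 251 = 122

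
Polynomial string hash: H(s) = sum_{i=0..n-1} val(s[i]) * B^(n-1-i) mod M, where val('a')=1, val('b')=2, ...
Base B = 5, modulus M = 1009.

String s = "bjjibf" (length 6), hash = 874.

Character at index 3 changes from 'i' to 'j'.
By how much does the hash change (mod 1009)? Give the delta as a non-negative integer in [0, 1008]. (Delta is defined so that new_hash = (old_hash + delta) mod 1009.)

Answer: 25

Derivation:
Delta formula: (val(new) - val(old)) * B^(n-1-k) mod M
  val('j') - val('i') = 10 - 9 = 1
  B^(n-1-k) = 5^2 mod 1009 = 25
  Delta = 1 * 25 mod 1009 = 25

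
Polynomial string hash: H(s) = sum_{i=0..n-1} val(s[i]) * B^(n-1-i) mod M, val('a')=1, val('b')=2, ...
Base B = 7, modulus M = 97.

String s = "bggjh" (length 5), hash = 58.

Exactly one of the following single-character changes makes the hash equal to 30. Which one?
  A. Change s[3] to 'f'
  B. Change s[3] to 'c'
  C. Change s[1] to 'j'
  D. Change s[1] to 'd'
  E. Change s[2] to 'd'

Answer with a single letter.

Option A: s[3]='j'->'f', delta=(6-10)*7^1 mod 97 = 69, hash=58+69 mod 97 = 30 <-- target
Option B: s[3]='j'->'c', delta=(3-10)*7^1 mod 97 = 48, hash=58+48 mod 97 = 9
Option C: s[1]='g'->'j', delta=(10-7)*7^3 mod 97 = 59, hash=58+59 mod 97 = 20
Option D: s[1]='g'->'d', delta=(4-7)*7^3 mod 97 = 38, hash=58+38 mod 97 = 96
Option E: s[2]='g'->'d', delta=(4-7)*7^2 mod 97 = 47, hash=58+47 mod 97 = 8

Answer: A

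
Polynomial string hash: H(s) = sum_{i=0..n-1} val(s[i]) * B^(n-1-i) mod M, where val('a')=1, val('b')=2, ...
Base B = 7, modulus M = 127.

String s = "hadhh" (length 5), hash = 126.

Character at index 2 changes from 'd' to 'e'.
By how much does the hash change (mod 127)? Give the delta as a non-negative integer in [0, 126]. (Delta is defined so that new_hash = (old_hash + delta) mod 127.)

Answer: 49

Derivation:
Delta formula: (val(new) - val(old)) * B^(n-1-k) mod M
  val('e') - val('d') = 5 - 4 = 1
  B^(n-1-k) = 7^2 mod 127 = 49
  Delta = 1 * 49 mod 127 = 49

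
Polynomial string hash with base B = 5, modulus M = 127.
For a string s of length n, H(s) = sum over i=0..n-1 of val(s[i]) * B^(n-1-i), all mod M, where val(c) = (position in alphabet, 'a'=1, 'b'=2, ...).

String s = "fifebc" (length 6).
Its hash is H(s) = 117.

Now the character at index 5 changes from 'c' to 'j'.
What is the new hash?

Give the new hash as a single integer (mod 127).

Answer: 124

Derivation:
val('c') = 3, val('j') = 10
Position k = 5, exponent = n-1-k = 0
B^0 mod M = 5^0 mod 127 = 1
Delta = (10 - 3) * 1 mod 127 = 7
New hash = (117 + 7) mod 127 = 124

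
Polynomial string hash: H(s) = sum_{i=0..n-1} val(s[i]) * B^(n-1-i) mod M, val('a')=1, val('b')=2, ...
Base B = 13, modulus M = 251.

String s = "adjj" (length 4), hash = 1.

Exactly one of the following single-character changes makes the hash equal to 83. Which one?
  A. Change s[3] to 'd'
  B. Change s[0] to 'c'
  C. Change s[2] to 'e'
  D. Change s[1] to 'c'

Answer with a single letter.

Option A: s[3]='j'->'d', delta=(4-10)*13^0 mod 251 = 245, hash=1+245 mod 251 = 246
Option B: s[0]='a'->'c', delta=(3-1)*13^3 mod 251 = 127, hash=1+127 mod 251 = 128
Option C: s[2]='j'->'e', delta=(5-10)*13^1 mod 251 = 186, hash=1+186 mod 251 = 187
Option D: s[1]='d'->'c', delta=(3-4)*13^2 mod 251 = 82, hash=1+82 mod 251 = 83 <-- target

Answer: D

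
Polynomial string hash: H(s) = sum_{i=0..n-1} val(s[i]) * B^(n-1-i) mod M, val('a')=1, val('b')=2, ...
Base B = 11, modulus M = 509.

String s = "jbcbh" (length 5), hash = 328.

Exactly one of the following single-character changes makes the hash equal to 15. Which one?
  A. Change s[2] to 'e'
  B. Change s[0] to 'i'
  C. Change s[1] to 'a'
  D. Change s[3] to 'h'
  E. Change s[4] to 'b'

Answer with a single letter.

Answer: C

Derivation:
Option A: s[2]='c'->'e', delta=(5-3)*11^2 mod 509 = 242, hash=328+242 mod 509 = 61
Option B: s[0]='j'->'i', delta=(9-10)*11^4 mod 509 = 120, hash=328+120 mod 509 = 448
Option C: s[1]='b'->'a', delta=(1-2)*11^3 mod 509 = 196, hash=328+196 mod 509 = 15 <-- target
Option D: s[3]='b'->'h', delta=(8-2)*11^1 mod 509 = 66, hash=328+66 mod 509 = 394
Option E: s[4]='h'->'b', delta=(2-8)*11^0 mod 509 = 503, hash=328+503 mod 509 = 322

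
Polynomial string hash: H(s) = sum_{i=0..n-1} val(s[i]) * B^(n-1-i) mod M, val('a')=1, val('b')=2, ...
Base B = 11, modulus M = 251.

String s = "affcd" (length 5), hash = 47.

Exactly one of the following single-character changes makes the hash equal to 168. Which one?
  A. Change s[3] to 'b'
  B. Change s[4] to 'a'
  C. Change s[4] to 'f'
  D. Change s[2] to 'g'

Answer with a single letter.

Answer: D

Derivation:
Option A: s[3]='c'->'b', delta=(2-3)*11^1 mod 251 = 240, hash=47+240 mod 251 = 36
Option B: s[4]='d'->'a', delta=(1-4)*11^0 mod 251 = 248, hash=47+248 mod 251 = 44
Option C: s[4]='d'->'f', delta=(6-4)*11^0 mod 251 = 2, hash=47+2 mod 251 = 49
Option D: s[2]='f'->'g', delta=(7-6)*11^2 mod 251 = 121, hash=47+121 mod 251 = 168 <-- target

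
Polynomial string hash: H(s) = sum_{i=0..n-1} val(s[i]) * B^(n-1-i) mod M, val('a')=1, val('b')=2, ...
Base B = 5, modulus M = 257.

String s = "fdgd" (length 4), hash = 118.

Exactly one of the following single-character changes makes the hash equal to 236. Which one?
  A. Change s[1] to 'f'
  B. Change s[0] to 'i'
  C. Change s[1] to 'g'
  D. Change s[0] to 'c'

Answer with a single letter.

Answer: B

Derivation:
Option A: s[1]='d'->'f', delta=(6-4)*5^2 mod 257 = 50, hash=118+50 mod 257 = 168
Option B: s[0]='f'->'i', delta=(9-6)*5^3 mod 257 = 118, hash=118+118 mod 257 = 236 <-- target
Option C: s[1]='d'->'g', delta=(7-4)*5^2 mod 257 = 75, hash=118+75 mod 257 = 193
Option D: s[0]='f'->'c', delta=(3-6)*5^3 mod 257 = 139, hash=118+139 mod 257 = 0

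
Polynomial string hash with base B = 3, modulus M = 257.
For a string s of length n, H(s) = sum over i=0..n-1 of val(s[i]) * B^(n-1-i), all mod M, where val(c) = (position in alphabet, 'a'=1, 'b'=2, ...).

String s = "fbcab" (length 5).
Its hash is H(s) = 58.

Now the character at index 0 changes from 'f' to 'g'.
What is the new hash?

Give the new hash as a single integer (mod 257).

Answer: 139

Derivation:
val('f') = 6, val('g') = 7
Position k = 0, exponent = n-1-k = 4
B^4 mod M = 3^4 mod 257 = 81
Delta = (7 - 6) * 81 mod 257 = 81
New hash = (58 + 81) mod 257 = 139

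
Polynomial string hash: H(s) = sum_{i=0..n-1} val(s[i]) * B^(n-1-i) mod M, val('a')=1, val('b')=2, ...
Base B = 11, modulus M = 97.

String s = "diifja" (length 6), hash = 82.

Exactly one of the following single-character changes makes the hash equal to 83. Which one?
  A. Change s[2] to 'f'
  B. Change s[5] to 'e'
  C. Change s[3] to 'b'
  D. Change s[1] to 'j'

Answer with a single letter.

Answer: C

Derivation:
Option A: s[2]='i'->'f', delta=(6-9)*11^3 mod 97 = 81, hash=82+81 mod 97 = 66
Option B: s[5]='a'->'e', delta=(5-1)*11^0 mod 97 = 4, hash=82+4 mod 97 = 86
Option C: s[3]='f'->'b', delta=(2-6)*11^2 mod 97 = 1, hash=82+1 mod 97 = 83 <-- target
Option D: s[1]='i'->'j', delta=(10-9)*11^4 mod 97 = 91, hash=82+91 mod 97 = 76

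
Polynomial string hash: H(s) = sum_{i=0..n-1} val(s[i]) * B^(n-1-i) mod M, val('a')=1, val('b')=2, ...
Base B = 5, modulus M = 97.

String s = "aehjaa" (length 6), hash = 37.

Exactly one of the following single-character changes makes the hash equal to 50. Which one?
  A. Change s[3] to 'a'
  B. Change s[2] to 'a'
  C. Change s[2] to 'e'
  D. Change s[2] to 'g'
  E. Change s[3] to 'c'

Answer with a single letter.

Answer: C

Derivation:
Option A: s[3]='j'->'a', delta=(1-10)*5^2 mod 97 = 66, hash=37+66 mod 97 = 6
Option B: s[2]='h'->'a', delta=(1-8)*5^3 mod 97 = 95, hash=37+95 mod 97 = 35
Option C: s[2]='h'->'e', delta=(5-8)*5^3 mod 97 = 13, hash=37+13 mod 97 = 50 <-- target
Option D: s[2]='h'->'g', delta=(7-8)*5^3 mod 97 = 69, hash=37+69 mod 97 = 9
Option E: s[3]='j'->'c', delta=(3-10)*5^2 mod 97 = 19, hash=37+19 mod 97 = 56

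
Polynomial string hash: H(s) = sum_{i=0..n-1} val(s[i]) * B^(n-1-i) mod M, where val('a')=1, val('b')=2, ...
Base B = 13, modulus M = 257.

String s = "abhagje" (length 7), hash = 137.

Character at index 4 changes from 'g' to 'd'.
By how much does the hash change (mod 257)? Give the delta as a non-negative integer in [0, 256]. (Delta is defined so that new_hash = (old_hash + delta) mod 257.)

Answer: 7

Derivation:
Delta formula: (val(new) - val(old)) * B^(n-1-k) mod M
  val('d') - val('g') = 4 - 7 = -3
  B^(n-1-k) = 13^2 mod 257 = 169
  Delta = -3 * 169 mod 257 = 7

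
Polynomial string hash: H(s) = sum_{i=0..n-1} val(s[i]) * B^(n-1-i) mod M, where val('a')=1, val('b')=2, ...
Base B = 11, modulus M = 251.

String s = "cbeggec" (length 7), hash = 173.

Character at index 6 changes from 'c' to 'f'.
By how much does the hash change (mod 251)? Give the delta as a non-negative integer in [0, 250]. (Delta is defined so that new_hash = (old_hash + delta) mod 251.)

Answer: 3

Derivation:
Delta formula: (val(new) - val(old)) * B^(n-1-k) mod M
  val('f') - val('c') = 6 - 3 = 3
  B^(n-1-k) = 11^0 mod 251 = 1
  Delta = 3 * 1 mod 251 = 3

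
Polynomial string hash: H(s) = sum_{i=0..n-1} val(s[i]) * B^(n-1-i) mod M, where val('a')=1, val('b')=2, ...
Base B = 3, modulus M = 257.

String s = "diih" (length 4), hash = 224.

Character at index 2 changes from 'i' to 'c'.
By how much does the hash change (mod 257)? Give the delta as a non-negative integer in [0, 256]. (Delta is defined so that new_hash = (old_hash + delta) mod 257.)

Answer: 239

Derivation:
Delta formula: (val(new) - val(old)) * B^(n-1-k) mod M
  val('c') - val('i') = 3 - 9 = -6
  B^(n-1-k) = 3^1 mod 257 = 3
  Delta = -6 * 3 mod 257 = 239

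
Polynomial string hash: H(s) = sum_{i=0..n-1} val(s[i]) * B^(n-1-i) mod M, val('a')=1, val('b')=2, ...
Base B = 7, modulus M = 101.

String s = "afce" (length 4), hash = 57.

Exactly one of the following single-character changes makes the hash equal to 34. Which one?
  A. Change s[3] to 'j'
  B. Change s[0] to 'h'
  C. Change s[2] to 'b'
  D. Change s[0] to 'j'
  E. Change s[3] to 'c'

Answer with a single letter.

Option A: s[3]='e'->'j', delta=(10-5)*7^0 mod 101 = 5, hash=57+5 mod 101 = 62
Option B: s[0]='a'->'h', delta=(8-1)*7^3 mod 101 = 78, hash=57+78 mod 101 = 34 <-- target
Option C: s[2]='c'->'b', delta=(2-3)*7^1 mod 101 = 94, hash=57+94 mod 101 = 50
Option D: s[0]='a'->'j', delta=(10-1)*7^3 mod 101 = 57, hash=57+57 mod 101 = 13
Option E: s[3]='e'->'c', delta=(3-5)*7^0 mod 101 = 99, hash=57+99 mod 101 = 55

Answer: B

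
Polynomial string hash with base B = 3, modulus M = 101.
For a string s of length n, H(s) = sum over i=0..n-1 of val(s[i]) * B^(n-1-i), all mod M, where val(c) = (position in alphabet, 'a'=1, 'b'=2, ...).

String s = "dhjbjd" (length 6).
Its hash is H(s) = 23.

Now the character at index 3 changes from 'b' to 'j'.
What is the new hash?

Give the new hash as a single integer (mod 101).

Answer: 95

Derivation:
val('b') = 2, val('j') = 10
Position k = 3, exponent = n-1-k = 2
B^2 mod M = 3^2 mod 101 = 9
Delta = (10 - 2) * 9 mod 101 = 72
New hash = (23 + 72) mod 101 = 95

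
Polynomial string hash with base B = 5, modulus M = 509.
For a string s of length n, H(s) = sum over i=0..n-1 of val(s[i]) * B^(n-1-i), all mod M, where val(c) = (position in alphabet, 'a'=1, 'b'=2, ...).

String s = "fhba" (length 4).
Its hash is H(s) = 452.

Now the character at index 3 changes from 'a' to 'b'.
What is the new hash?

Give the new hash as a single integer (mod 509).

val('a') = 1, val('b') = 2
Position k = 3, exponent = n-1-k = 0
B^0 mod M = 5^0 mod 509 = 1
Delta = (2 - 1) * 1 mod 509 = 1
New hash = (452 + 1) mod 509 = 453

Answer: 453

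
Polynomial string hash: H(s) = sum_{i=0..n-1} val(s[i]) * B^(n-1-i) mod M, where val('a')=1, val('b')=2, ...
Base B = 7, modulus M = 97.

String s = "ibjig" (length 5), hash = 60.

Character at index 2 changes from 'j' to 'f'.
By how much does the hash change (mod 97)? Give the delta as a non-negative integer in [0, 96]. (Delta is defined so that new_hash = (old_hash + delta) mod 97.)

Answer: 95

Derivation:
Delta formula: (val(new) - val(old)) * B^(n-1-k) mod M
  val('f') - val('j') = 6 - 10 = -4
  B^(n-1-k) = 7^2 mod 97 = 49
  Delta = -4 * 49 mod 97 = 95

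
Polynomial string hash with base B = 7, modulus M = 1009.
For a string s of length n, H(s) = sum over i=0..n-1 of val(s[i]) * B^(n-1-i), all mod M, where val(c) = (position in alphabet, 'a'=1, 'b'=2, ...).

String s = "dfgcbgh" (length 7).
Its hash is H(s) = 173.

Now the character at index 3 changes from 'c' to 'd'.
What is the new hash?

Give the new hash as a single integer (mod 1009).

val('c') = 3, val('d') = 4
Position k = 3, exponent = n-1-k = 3
B^3 mod M = 7^3 mod 1009 = 343
Delta = (4 - 3) * 343 mod 1009 = 343
New hash = (173 + 343) mod 1009 = 516

Answer: 516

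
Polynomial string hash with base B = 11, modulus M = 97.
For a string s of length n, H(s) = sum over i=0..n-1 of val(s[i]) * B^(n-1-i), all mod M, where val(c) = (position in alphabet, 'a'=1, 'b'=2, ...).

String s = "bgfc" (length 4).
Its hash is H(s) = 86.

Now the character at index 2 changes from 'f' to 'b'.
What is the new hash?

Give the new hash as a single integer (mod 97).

Answer: 42

Derivation:
val('f') = 6, val('b') = 2
Position k = 2, exponent = n-1-k = 1
B^1 mod M = 11^1 mod 97 = 11
Delta = (2 - 6) * 11 mod 97 = 53
New hash = (86 + 53) mod 97 = 42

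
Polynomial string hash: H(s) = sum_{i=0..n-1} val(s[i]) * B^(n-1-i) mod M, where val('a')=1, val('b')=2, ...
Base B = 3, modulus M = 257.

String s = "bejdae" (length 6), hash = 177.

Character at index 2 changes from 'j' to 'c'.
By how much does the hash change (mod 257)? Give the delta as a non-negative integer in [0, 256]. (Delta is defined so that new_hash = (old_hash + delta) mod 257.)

Answer: 68

Derivation:
Delta formula: (val(new) - val(old)) * B^(n-1-k) mod M
  val('c') - val('j') = 3 - 10 = -7
  B^(n-1-k) = 3^3 mod 257 = 27
  Delta = -7 * 27 mod 257 = 68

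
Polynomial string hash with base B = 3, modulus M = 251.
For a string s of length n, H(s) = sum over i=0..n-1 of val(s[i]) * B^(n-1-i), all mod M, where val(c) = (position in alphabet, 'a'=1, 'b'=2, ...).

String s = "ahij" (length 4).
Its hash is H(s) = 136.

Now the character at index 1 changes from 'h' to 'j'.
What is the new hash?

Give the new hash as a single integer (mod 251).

val('h') = 8, val('j') = 10
Position k = 1, exponent = n-1-k = 2
B^2 mod M = 3^2 mod 251 = 9
Delta = (10 - 8) * 9 mod 251 = 18
New hash = (136 + 18) mod 251 = 154

Answer: 154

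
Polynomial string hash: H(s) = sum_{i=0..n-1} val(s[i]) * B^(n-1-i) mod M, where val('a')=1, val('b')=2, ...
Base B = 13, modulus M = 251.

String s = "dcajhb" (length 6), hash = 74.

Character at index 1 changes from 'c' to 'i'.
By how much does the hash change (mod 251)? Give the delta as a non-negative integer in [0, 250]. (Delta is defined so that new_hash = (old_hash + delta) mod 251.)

Answer: 184

Derivation:
Delta formula: (val(new) - val(old)) * B^(n-1-k) mod M
  val('i') - val('c') = 9 - 3 = 6
  B^(n-1-k) = 13^4 mod 251 = 198
  Delta = 6 * 198 mod 251 = 184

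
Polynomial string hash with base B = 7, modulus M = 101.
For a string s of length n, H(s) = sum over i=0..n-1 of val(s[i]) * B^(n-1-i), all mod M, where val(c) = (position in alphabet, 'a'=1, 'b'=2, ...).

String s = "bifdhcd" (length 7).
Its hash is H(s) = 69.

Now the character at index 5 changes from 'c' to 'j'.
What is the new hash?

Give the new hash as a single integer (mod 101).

val('c') = 3, val('j') = 10
Position k = 5, exponent = n-1-k = 1
B^1 mod M = 7^1 mod 101 = 7
Delta = (10 - 3) * 7 mod 101 = 49
New hash = (69 + 49) mod 101 = 17

Answer: 17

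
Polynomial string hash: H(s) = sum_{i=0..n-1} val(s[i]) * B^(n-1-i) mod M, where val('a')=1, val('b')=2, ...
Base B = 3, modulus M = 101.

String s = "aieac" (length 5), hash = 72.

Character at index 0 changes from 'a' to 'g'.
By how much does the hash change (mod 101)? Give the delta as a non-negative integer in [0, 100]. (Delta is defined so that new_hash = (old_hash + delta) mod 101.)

Delta formula: (val(new) - val(old)) * B^(n-1-k) mod M
  val('g') - val('a') = 7 - 1 = 6
  B^(n-1-k) = 3^4 mod 101 = 81
  Delta = 6 * 81 mod 101 = 82

Answer: 82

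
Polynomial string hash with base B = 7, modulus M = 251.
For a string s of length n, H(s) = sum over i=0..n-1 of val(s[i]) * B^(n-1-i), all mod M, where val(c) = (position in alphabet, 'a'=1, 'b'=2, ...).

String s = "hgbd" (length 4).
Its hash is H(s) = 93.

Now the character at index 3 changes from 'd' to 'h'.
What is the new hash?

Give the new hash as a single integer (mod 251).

val('d') = 4, val('h') = 8
Position k = 3, exponent = n-1-k = 0
B^0 mod M = 7^0 mod 251 = 1
Delta = (8 - 4) * 1 mod 251 = 4
New hash = (93 + 4) mod 251 = 97

Answer: 97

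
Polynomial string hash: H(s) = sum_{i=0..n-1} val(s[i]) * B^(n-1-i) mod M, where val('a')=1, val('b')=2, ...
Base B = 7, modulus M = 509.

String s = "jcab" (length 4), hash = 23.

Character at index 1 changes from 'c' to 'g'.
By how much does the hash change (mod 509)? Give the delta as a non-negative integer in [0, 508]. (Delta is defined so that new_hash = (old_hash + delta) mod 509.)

Delta formula: (val(new) - val(old)) * B^(n-1-k) mod M
  val('g') - val('c') = 7 - 3 = 4
  B^(n-1-k) = 7^2 mod 509 = 49
  Delta = 4 * 49 mod 509 = 196

Answer: 196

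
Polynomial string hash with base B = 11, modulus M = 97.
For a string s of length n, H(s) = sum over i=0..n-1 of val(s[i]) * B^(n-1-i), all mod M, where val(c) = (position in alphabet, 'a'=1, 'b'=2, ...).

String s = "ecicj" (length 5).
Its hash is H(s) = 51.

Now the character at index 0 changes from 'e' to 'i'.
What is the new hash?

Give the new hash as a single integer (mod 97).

Answer: 27

Derivation:
val('e') = 5, val('i') = 9
Position k = 0, exponent = n-1-k = 4
B^4 mod M = 11^4 mod 97 = 91
Delta = (9 - 5) * 91 mod 97 = 73
New hash = (51 + 73) mod 97 = 27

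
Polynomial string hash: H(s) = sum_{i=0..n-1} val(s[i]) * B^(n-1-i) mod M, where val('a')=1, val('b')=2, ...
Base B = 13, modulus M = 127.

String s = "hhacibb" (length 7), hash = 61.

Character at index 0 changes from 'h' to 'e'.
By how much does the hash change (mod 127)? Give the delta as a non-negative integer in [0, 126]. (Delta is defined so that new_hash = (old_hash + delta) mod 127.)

Answer: 113

Derivation:
Delta formula: (val(new) - val(old)) * B^(n-1-k) mod M
  val('e') - val('h') = 5 - 8 = -3
  B^(n-1-k) = 13^6 mod 127 = 47
  Delta = -3 * 47 mod 127 = 113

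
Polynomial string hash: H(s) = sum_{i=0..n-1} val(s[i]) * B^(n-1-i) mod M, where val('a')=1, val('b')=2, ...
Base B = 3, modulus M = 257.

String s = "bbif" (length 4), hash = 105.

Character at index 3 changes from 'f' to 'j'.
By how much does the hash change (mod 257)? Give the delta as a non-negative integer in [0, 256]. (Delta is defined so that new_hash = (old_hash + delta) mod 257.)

Delta formula: (val(new) - val(old)) * B^(n-1-k) mod M
  val('j') - val('f') = 10 - 6 = 4
  B^(n-1-k) = 3^0 mod 257 = 1
  Delta = 4 * 1 mod 257 = 4

Answer: 4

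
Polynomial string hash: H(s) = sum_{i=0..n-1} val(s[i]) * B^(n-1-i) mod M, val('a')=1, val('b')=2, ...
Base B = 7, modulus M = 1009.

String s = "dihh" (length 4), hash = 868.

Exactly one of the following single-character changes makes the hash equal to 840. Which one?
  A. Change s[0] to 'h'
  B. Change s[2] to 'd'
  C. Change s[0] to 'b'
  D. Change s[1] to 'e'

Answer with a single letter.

Answer: B

Derivation:
Option A: s[0]='d'->'h', delta=(8-4)*7^3 mod 1009 = 363, hash=868+363 mod 1009 = 222
Option B: s[2]='h'->'d', delta=(4-8)*7^1 mod 1009 = 981, hash=868+981 mod 1009 = 840 <-- target
Option C: s[0]='d'->'b', delta=(2-4)*7^3 mod 1009 = 323, hash=868+323 mod 1009 = 182
Option D: s[1]='i'->'e', delta=(5-9)*7^2 mod 1009 = 813, hash=868+813 mod 1009 = 672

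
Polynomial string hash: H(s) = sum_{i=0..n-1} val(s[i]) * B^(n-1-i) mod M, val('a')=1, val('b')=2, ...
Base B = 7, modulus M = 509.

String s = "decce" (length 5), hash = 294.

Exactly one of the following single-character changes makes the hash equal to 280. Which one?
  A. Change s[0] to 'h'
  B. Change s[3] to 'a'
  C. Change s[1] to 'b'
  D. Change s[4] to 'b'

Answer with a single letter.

Option A: s[0]='d'->'h', delta=(8-4)*7^4 mod 509 = 442, hash=294+442 mod 509 = 227
Option B: s[3]='c'->'a', delta=(1-3)*7^1 mod 509 = 495, hash=294+495 mod 509 = 280 <-- target
Option C: s[1]='e'->'b', delta=(2-5)*7^3 mod 509 = 498, hash=294+498 mod 509 = 283
Option D: s[4]='e'->'b', delta=(2-5)*7^0 mod 509 = 506, hash=294+506 mod 509 = 291

Answer: B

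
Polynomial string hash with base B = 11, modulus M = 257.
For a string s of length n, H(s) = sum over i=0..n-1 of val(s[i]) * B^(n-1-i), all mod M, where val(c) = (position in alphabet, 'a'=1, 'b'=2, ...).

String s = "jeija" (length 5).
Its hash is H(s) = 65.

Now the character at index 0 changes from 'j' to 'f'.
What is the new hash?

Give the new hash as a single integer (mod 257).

Answer: 97

Derivation:
val('j') = 10, val('f') = 6
Position k = 0, exponent = n-1-k = 4
B^4 mod M = 11^4 mod 257 = 249
Delta = (6 - 10) * 249 mod 257 = 32
New hash = (65 + 32) mod 257 = 97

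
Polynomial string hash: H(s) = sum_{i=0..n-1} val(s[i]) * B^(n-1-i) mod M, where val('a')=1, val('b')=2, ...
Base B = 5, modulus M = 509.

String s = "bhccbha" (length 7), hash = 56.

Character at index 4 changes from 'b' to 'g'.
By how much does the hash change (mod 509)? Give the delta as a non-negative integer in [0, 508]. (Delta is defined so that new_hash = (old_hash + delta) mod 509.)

Delta formula: (val(new) - val(old)) * B^(n-1-k) mod M
  val('g') - val('b') = 7 - 2 = 5
  B^(n-1-k) = 5^2 mod 509 = 25
  Delta = 5 * 25 mod 509 = 125

Answer: 125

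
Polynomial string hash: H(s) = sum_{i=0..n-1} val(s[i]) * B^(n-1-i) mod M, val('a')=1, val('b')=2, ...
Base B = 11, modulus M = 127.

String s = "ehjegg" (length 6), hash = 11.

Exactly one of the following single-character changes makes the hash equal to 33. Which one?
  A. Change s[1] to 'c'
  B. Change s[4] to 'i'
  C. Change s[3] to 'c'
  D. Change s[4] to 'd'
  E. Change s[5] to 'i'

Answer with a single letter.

Option A: s[1]='h'->'c', delta=(3-8)*11^4 mod 127 = 74, hash=11+74 mod 127 = 85
Option B: s[4]='g'->'i', delta=(9-7)*11^1 mod 127 = 22, hash=11+22 mod 127 = 33 <-- target
Option C: s[3]='e'->'c', delta=(3-5)*11^2 mod 127 = 12, hash=11+12 mod 127 = 23
Option D: s[4]='g'->'d', delta=(4-7)*11^1 mod 127 = 94, hash=11+94 mod 127 = 105
Option E: s[5]='g'->'i', delta=(9-7)*11^0 mod 127 = 2, hash=11+2 mod 127 = 13

Answer: B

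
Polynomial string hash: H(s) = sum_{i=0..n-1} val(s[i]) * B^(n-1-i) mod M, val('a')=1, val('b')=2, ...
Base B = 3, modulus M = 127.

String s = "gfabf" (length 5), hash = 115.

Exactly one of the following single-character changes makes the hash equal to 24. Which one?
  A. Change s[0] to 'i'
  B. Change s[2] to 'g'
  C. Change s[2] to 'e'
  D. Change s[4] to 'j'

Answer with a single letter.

Answer: C

Derivation:
Option A: s[0]='g'->'i', delta=(9-7)*3^4 mod 127 = 35, hash=115+35 mod 127 = 23
Option B: s[2]='a'->'g', delta=(7-1)*3^2 mod 127 = 54, hash=115+54 mod 127 = 42
Option C: s[2]='a'->'e', delta=(5-1)*3^2 mod 127 = 36, hash=115+36 mod 127 = 24 <-- target
Option D: s[4]='f'->'j', delta=(10-6)*3^0 mod 127 = 4, hash=115+4 mod 127 = 119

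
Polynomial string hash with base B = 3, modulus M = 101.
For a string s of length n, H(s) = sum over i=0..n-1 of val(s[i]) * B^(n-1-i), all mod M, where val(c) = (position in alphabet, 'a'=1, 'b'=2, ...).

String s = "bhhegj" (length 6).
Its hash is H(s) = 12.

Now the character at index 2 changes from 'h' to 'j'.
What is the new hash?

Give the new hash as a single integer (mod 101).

val('h') = 8, val('j') = 10
Position k = 2, exponent = n-1-k = 3
B^3 mod M = 3^3 mod 101 = 27
Delta = (10 - 8) * 27 mod 101 = 54
New hash = (12 + 54) mod 101 = 66

Answer: 66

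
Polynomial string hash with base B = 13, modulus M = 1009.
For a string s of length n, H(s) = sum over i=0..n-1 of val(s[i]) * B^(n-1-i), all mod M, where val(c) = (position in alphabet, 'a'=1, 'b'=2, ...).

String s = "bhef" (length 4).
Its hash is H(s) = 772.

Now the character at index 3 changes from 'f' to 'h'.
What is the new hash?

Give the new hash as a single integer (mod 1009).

val('f') = 6, val('h') = 8
Position k = 3, exponent = n-1-k = 0
B^0 mod M = 13^0 mod 1009 = 1
Delta = (8 - 6) * 1 mod 1009 = 2
New hash = (772 + 2) mod 1009 = 774

Answer: 774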